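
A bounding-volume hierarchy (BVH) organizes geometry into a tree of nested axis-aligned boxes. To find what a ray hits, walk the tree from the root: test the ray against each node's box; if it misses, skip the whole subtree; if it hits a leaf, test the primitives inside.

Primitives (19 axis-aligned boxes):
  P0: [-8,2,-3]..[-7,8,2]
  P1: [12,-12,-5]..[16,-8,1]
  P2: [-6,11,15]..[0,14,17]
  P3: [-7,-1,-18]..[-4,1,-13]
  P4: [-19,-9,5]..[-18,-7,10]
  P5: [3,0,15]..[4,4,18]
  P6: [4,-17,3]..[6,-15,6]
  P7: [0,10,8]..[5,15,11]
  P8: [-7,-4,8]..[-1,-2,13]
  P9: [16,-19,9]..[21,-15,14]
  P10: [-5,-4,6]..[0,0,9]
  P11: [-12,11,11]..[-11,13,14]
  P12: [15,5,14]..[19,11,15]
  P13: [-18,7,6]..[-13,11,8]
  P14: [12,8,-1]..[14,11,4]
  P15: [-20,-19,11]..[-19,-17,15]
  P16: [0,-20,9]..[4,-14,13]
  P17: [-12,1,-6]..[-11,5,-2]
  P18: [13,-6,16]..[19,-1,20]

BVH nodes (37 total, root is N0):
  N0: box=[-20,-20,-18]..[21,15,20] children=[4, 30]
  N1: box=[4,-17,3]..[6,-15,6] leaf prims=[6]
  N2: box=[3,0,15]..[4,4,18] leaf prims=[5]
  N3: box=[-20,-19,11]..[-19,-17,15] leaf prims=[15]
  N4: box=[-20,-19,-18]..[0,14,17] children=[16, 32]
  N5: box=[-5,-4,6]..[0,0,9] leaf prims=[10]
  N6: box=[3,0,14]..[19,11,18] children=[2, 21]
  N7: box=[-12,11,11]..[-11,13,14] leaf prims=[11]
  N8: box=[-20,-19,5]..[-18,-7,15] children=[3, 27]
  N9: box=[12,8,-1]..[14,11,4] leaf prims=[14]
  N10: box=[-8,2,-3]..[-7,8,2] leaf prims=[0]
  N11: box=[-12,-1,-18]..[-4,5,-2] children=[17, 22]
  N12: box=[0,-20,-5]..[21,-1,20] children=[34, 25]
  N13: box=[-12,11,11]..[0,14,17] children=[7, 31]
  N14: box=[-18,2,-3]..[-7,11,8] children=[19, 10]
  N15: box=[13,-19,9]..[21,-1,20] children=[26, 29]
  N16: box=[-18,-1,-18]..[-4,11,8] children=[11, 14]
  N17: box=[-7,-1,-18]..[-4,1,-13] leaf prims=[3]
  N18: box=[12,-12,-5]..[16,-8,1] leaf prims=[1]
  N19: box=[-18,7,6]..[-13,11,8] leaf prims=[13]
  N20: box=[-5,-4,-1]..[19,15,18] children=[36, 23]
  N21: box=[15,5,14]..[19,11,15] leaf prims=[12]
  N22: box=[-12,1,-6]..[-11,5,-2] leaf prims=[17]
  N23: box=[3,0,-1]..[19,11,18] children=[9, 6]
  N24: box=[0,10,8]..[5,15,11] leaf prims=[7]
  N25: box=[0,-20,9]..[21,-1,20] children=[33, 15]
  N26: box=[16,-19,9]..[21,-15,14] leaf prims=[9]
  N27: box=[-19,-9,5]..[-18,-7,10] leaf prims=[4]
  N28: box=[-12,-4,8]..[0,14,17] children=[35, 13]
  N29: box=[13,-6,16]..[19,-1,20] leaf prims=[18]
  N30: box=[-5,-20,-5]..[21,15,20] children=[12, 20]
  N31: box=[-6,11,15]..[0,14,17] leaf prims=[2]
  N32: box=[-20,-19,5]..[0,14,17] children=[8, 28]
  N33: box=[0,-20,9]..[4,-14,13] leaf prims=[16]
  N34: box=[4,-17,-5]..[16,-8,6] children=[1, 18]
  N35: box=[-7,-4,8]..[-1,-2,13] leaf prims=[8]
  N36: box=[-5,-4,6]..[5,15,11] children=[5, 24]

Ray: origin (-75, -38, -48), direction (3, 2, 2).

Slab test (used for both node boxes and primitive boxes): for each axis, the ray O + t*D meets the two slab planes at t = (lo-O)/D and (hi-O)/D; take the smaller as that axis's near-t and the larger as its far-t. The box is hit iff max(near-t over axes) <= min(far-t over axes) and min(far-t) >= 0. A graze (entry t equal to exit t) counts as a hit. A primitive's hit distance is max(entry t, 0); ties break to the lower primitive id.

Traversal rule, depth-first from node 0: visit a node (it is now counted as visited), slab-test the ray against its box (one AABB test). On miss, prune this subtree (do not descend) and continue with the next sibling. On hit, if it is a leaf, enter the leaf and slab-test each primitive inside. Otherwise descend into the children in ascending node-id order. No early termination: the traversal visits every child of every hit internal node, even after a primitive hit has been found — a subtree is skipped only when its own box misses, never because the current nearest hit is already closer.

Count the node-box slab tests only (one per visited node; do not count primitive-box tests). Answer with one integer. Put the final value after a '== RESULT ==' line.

Trace the traversal:
N0 x:[55/3,32] y:[9,53/2] z:[15,34] -> hit [55/3,53/2], descend [4, 30]
  N4 x:[55/3,25] y:[19/2,26] z:[15,65/2] -> hit [55/3,25], descend [16, 32]
    N16 x:[19,71/3] y:[37/2,49/2] z:[15,28] -> hit [19,71/3], descend [11, 14]
      N11 x:[21,71/3] y:[37/2,43/2] z:[15,23] -> hit [21,43/2], descend [17, 22]
        N17 x:[68/3,71/3] y:[37/2,39/2] z:[15,35/2] -> miss, prune
        N22 x:[21,64/3] y:[39/2,43/2] z:[21,23] -> hit [21,64/3] leaf, test {P17@t=21}
      N14 x:[19,68/3] y:[20,49/2] z:[45/2,28] -> hit [45/2,68/3], descend [10, 19]
        N10 x:[67/3,68/3] y:[20,23] z:[45/2,25] -> hit [45/2,68/3] leaf, test {P0@t=45/2}
        N19 x:[19,62/3] y:[45/2,49/2] z:[27,28] -> miss, prune
    N32 x:[55/3,25] y:[19/2,26] z:[53/2,65/2] -> miss, prune
  N30 x:[70/3,32] y:[9,53/2] z:[43/2,34] -> hit [70/3,53/2], descend [12, 20]
    N12 x:[25,32] y:[9,37/2] z:[43/2,34] -> miss, prune
    N20 x:[70/3,94/3] y:[17,53/2] z:[47/2,33] -> hit [47/2,53/2], descend [23, 36]
      N23 x:[26,94/3] y:[19,49/2] z:[47/2,33] -> miss, prune
      N36 x:[70/3,80/3] y:[17,53/2] z:[27,59/2] -> miss, prune

15 AABB tests over nodes [0, 4, 16, 11, 17, 22, 14, 10, 19, 32, 30, 12, 20, 23, 36]; 2 leaves entered; closest P17.

== RESULT ==
15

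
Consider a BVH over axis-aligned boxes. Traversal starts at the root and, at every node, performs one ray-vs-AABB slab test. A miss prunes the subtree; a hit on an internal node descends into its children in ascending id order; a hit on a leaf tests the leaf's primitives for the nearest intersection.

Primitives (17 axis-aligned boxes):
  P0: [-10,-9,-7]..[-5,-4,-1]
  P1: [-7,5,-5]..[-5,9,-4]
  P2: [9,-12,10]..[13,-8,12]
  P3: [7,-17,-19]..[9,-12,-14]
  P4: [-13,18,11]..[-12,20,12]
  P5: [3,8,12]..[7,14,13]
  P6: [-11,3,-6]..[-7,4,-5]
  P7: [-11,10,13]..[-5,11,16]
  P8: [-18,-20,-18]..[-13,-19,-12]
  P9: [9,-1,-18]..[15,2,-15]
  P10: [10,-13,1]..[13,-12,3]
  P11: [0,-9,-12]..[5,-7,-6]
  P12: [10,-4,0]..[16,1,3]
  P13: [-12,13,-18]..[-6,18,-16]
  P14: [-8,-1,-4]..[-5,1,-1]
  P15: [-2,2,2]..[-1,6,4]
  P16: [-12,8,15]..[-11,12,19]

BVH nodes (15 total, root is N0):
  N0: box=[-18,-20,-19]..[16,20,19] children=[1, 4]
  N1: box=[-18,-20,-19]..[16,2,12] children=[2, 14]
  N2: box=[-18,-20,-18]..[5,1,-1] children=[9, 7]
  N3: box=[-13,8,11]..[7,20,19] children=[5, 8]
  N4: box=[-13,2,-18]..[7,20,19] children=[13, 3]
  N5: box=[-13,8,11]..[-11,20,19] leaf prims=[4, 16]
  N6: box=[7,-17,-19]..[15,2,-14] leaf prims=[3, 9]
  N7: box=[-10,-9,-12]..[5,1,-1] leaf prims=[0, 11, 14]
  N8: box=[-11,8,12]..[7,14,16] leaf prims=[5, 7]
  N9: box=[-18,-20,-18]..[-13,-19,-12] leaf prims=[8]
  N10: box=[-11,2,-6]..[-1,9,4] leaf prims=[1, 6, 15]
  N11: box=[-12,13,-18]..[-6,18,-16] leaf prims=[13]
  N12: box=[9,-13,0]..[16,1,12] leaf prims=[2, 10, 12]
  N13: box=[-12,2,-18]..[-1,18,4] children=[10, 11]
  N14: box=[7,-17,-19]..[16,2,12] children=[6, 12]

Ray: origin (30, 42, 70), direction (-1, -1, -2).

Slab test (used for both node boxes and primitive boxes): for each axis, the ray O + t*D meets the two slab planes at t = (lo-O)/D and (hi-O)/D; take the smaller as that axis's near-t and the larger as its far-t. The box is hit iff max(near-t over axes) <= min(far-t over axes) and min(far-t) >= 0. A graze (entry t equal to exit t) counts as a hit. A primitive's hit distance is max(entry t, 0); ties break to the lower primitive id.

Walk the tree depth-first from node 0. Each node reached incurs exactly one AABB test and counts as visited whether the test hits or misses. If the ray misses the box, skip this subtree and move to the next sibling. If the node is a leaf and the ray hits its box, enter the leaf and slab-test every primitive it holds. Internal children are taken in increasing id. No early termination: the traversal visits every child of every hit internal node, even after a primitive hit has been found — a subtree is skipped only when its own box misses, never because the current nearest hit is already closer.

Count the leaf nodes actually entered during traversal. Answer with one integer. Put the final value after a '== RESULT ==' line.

Walk:
N0 x:[14,48] y:[22,62] z:[51/2,89/2] -> hit [51/2,89/2], descend [1, 4]
  N1 x:[14,48] y:[40,62] z:[29,89/2] -> hit [40,89/2], descend [2, 14]
    N2 x:[25,48] y:[41,62] z:[71/2,44] -> hit [41,44], descend [7, 9]
      N7 x:[25,40] y:[41,51] z:[71/2,41] -> miss, prune
      N9 x:[43,48] y:[61,62] z:[41,44] -> miss, prune
    N14 x:[14,23] y:[40,59] z:[29,89/2] -> miss, prune
  N4 x:[23,43] y:[22,40] z:[51/2,44] -> hit [51/2,40], descend [3, 13]
    N3 x:[23,43] y:[22,34] z:[51/2,59/2] -> hit [51/2,59/2], descend [5, 8]
      N5 x:[41,43] y:[22,34] z:[51/2,59/2] -> miss, prune
      N8 x:[23,41] y:[28,34] z:[27,29] -> hit [28,29] leaf, test {P5(miss), P7(miss)}
    N13 x:[31,42] y:[24,40] z:[33,44] -> hit [33,40], descend [10, 11]
      N10 x:[31,41] y:[33,40] z:[33,38] -> hit [33,38] leaf, test {P1@t=37, P6@t=38, P15(miss)}
      N11 x:[36,42] y:[24,29] z:[43,44] -> miss, prune

Visited [0, 1, 2, 7, 9, 14, 4, 3, 5, 8, 13, 10, 11]. Tests: 13 box, 2 leaf. Nearest: P1.

== RESULT ==
2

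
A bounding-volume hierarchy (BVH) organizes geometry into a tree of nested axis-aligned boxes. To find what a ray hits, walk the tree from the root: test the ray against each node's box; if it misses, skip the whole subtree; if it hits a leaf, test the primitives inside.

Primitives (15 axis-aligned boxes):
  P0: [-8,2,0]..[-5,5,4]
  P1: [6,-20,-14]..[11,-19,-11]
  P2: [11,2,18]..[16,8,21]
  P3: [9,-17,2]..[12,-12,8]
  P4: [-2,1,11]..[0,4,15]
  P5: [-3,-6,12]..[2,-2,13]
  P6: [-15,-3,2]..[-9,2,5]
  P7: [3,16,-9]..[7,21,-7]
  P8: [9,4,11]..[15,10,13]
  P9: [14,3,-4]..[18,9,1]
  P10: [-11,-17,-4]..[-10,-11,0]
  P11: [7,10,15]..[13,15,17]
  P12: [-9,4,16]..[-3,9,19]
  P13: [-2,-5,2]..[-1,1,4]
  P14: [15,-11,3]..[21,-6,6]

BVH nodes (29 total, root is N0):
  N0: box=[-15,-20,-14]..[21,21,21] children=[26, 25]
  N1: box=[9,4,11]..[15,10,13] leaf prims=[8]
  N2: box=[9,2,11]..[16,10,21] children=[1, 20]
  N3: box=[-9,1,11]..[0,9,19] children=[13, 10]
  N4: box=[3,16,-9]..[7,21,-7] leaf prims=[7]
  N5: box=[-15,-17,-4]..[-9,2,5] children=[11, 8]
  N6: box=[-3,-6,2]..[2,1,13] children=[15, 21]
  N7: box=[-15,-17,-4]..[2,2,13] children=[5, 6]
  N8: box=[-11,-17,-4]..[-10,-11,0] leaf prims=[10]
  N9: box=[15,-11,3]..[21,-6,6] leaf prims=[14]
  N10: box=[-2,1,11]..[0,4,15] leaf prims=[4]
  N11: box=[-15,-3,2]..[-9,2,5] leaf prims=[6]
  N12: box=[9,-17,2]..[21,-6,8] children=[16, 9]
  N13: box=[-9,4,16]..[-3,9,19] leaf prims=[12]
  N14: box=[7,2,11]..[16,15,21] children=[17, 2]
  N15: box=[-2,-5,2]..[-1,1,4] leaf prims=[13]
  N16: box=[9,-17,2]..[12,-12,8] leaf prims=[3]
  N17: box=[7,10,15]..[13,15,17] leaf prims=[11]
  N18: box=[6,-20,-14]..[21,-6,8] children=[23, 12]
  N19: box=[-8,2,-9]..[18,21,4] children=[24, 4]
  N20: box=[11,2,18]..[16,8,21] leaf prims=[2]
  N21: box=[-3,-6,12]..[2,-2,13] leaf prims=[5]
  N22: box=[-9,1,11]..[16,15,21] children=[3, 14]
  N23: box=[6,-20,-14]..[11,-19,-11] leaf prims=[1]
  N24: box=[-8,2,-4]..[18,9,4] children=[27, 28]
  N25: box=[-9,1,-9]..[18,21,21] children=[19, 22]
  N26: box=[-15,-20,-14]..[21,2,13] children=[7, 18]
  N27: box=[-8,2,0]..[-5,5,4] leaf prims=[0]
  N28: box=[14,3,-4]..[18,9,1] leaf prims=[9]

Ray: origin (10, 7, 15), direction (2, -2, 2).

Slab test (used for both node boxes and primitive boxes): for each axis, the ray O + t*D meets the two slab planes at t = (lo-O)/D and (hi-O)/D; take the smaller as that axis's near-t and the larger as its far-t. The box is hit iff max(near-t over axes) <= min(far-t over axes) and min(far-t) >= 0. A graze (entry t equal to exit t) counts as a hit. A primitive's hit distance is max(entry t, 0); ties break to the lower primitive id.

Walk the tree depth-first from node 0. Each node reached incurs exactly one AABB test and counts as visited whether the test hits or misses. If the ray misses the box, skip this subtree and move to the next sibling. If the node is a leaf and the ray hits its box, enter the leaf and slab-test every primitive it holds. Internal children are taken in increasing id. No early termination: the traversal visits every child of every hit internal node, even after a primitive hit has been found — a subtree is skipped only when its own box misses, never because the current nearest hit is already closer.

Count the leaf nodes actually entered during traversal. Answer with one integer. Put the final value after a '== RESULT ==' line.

Traverse from the root:
N0 x:[-25/2,11/2] y:[-7,27/2] z:[-29/2,3] -> hit [-7,3], descend [25, 26]
  N25 x:[-19/2,4] y:[-7,3] z:[-12,3] -> hit [-7,3], descend [19, 22]
    N19 x:[-9,4] y:[-7,5/2] z:[-12,-11/2] -> miss, prune
    N22 x:[-19/2,3] y:[-4,3] z:[-2,3] -> hit [-2,3], descend [3, 14]
      N3 x:[-19/2,-5] y:[-1,3] z:[-2,2] -> miss, prune
      N14 x:[-3/2,3] y:[-4,5/2] z:[-2,3] -> hit [-3/2,5/2], descend [2, 17]
        N2 x:[-1/2,3] y:[-3/2,5/2] z:[-2,3] -> hit [-1/2,5/2], descend [1, 20]
          N1 x:[-1/2,5/2] y:[-3/2,3/2] z:[-2,-1] -> miss, prune
          N20 x:[1/2,3] y:[-1/2,5/2] z:[3/2,3] -> hit [3/2,5/2] leaf, test {P2@t=3/2}
        N17 x:[-3/2,3/2] y:[-4,-3/2] z:[0,1] -> miss, prune
  N26 x:[-25/2,11/2] y:[5/2,27/2] z:[-29/2,-1] -> miss, prune

order=[0, 25, 19, 22, 3, 14, 2, 1, 20, 17, 26]  |boxes|=11  |leaves|=1  hit=P2

== RESULT ==
1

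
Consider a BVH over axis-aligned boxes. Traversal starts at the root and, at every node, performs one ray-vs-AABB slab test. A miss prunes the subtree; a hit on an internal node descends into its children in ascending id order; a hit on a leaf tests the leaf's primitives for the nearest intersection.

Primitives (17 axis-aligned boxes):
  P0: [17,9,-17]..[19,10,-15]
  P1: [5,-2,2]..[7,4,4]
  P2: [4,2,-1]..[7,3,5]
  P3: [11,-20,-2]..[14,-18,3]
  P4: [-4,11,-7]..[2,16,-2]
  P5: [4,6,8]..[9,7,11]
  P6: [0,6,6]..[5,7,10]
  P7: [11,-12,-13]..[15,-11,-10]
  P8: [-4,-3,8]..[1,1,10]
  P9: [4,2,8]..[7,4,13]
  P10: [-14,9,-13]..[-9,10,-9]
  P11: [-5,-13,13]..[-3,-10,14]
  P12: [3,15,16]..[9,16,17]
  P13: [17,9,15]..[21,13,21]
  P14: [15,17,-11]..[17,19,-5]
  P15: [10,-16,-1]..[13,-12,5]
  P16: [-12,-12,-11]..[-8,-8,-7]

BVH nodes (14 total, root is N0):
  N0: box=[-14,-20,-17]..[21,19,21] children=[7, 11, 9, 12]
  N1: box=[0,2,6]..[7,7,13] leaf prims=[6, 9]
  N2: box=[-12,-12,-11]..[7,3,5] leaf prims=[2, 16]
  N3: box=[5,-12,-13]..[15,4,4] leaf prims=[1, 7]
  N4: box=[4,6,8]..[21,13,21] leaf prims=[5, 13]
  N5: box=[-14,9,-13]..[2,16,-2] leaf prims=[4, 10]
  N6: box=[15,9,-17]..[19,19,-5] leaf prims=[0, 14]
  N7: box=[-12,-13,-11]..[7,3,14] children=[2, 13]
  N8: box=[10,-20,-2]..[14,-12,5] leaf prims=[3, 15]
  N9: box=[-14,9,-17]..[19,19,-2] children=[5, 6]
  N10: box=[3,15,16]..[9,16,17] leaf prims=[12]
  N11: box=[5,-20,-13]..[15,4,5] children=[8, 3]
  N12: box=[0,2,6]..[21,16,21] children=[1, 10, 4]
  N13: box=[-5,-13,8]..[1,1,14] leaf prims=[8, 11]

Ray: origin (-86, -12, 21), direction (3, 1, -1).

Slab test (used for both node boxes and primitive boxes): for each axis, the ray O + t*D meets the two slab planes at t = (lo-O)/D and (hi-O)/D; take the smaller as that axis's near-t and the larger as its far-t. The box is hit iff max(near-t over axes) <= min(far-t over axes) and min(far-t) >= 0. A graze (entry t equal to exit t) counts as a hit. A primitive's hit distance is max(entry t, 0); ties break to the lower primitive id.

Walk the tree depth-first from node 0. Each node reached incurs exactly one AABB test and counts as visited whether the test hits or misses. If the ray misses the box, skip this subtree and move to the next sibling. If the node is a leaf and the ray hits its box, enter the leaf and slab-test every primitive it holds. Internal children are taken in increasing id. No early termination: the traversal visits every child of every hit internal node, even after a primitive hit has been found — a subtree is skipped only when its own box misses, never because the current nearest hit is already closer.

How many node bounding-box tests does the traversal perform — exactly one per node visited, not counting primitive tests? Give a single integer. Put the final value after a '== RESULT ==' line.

Trace the traversal:
N0 x:[24,107/3] y:[-8,31] z:[0,38] -> hit [24,31], descend [7, 9, 11, 12]
  N7 x:[74/3,31] y:[-1,15] z:[7,32] -> miss, prune
  N9 x:[24,35] y:[21,31] z:[23,38] -> hit [24,31], descend [5, 6]
    N5 x:[24,88/3] y:[21,28] z:[23,34] -> hit [24,28] leaf, test {P4@t=82/3, P10(miss)}
    N6 x:[101/3,35] y:[21,31] z:[26,38] -> miss, prune
  N11 x:[91/3,101/3] y:[-8,16] z:[16,34] -> miss, prune
  N12 x:[86/3,107/3] y:[14,28] z:[0,15] -> miss, prune

order=[0, 7, 9, 5, 6, 11, 12]  |boxes|=7  |leaves|=1  hit=P4

== RESULT ==
7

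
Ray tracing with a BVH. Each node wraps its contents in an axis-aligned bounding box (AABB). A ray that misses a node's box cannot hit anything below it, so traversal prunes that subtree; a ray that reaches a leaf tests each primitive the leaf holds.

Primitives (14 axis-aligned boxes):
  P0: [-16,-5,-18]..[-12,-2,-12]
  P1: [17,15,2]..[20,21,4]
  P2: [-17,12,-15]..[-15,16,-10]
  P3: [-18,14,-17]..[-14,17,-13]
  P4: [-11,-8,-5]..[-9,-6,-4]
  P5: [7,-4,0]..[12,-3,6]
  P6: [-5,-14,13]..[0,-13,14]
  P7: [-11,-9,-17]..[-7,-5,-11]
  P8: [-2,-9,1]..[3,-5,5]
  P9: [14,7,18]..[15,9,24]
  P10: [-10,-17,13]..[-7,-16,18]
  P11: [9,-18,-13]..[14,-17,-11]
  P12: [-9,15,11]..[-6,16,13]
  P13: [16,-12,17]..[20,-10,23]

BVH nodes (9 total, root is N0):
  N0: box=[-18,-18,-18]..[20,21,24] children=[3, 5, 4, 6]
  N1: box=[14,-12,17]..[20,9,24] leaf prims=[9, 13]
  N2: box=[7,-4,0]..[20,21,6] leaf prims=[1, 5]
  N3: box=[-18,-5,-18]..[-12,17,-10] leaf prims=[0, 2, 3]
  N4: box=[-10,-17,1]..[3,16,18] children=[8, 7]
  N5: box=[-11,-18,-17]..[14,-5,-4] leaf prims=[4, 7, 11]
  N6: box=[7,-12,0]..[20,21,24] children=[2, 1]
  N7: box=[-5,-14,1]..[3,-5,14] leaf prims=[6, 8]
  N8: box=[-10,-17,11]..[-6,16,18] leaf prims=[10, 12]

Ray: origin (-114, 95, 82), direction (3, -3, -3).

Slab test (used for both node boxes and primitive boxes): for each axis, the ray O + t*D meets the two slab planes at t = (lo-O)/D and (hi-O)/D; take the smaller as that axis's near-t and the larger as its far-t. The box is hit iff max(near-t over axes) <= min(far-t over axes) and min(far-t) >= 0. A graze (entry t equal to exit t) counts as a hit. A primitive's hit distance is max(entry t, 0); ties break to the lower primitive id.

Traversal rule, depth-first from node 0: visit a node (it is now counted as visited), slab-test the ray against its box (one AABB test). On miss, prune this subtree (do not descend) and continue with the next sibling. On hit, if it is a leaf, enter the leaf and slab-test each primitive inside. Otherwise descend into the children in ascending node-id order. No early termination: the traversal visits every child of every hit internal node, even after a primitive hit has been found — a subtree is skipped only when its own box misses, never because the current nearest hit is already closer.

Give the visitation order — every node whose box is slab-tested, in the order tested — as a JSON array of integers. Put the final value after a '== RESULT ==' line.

Traverse from the root:
N0 x:[32,134/3] y:[74/3,113/3] z:[58/3,100/3] -> hit [32,100/3], descend [3, 4, 5, 6]
  N3 x:[32,34] y:[26,100/3] z:[92/3,100/3] -> hit [32,100/3] leaf, test {P0@t=98/3, P2(miss), P3(miss)}
  N4 x:[104/3,39] y:[79/3,112/3] z:[64/3,27] -> miss, prune
  N5 x:[103/3,128/3] y:[100/3,113/3] z:[86/3,33] -> miss, prune
  N6 x:[121/3,134/3] y:[74/3,107/3] z:[58/3,82/3] -> miss, prune

5 AABB tests over nodes [0, 3, 4, 5, 6]; 1 leaf entered; closest P0.

== RESULT ==
[0, 3, 4, 5, 6]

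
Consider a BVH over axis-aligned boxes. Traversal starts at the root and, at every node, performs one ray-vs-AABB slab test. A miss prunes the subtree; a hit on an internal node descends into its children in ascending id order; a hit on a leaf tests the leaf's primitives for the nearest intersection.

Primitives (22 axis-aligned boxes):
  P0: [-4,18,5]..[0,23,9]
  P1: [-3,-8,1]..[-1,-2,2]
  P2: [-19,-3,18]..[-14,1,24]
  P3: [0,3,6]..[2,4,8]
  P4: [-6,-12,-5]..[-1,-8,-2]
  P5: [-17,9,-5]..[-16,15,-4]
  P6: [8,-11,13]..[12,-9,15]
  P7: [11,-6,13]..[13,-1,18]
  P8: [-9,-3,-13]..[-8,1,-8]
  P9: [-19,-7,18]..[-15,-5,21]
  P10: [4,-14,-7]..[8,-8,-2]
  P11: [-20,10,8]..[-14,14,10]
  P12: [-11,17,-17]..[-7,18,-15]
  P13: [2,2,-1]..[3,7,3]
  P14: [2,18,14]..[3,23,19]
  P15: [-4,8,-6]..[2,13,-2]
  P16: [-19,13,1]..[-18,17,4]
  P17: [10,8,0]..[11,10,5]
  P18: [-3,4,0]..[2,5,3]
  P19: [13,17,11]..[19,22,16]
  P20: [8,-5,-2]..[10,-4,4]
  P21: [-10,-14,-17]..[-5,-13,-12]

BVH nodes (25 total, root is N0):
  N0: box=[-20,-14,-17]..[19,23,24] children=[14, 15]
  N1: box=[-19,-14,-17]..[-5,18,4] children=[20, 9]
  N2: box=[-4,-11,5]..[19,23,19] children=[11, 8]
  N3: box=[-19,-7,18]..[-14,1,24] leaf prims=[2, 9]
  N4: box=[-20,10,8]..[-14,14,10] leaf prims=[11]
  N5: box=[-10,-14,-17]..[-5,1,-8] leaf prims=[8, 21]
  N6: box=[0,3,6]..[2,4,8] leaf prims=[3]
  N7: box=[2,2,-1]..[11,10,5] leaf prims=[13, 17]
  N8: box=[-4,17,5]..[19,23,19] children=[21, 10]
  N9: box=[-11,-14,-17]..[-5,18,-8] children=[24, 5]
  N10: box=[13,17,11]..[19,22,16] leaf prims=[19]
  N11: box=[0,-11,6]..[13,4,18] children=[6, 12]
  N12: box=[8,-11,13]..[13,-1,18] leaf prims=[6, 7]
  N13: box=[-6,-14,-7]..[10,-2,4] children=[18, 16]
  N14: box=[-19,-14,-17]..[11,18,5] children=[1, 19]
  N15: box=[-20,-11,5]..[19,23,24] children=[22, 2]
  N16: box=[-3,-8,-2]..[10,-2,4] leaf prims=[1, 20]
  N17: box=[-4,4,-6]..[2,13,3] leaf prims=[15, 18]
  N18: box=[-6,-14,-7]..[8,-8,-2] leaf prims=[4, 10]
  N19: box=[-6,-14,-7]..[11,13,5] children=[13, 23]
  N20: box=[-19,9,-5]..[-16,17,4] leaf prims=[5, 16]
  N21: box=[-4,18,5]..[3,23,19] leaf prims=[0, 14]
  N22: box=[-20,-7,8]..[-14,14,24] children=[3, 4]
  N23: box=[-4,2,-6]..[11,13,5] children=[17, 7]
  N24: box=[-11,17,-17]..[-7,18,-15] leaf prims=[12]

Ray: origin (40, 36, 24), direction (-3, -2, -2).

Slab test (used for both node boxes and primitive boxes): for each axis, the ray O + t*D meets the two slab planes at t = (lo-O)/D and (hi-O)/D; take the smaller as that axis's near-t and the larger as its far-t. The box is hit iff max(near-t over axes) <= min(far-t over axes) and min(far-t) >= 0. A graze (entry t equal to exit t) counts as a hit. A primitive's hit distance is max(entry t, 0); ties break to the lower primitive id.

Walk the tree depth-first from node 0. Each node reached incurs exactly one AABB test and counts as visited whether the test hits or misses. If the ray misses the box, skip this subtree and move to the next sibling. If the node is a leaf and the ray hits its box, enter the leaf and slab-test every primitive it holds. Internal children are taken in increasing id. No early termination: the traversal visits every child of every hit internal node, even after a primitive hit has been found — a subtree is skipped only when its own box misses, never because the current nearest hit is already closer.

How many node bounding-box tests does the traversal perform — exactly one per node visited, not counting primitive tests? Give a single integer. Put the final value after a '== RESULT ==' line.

Traverse from the root:
N0 x:[7,20] y:[13/2,25] z:[0,41/2] -> hit [7,20], descend [14, 15]
  N14 x:[29/3,59/3] y:[9,25] z:[19/2,41/2] -> hit [29/3,59/3], descend [1, 19]
    N1 x:[15,59/3] y:[9,25] z:[10,41/2] -> hit [15,59/3], descend [9, 20]
      N9 x:[15,17] y:[9,25] z:[16,41/2] -> hit [16,17], descend [5, 24]
        N5 x:[15,50/3] y:[35/2,25] z:[16,41/2] -> miss, prune
        N24 x:[47/3,17] y:[9,19/2] z:[39/2,41/2] -> miss, prune
      N20 x:[56/3,59/3] y:[19/2,27/2] z:[10,29/2] -> miss, prune
    N19 x:[29/3,46/3] y:[23/2,25] z:[19/2,31/2] -> hit [23/2,46/3], descend [13, 23]
      N13 x:[10,46/3] y:[19,25] z:[10,31/2] -> miss, prune
      N23 x:[29/3,44/3] y:[23/2,17] z:[19/2,15] -> hit [23/2,44/3], descend [7, 17]
        N7 x:[29/3,38/3] y:[13,17] z:[19/2,25/2] -> miss, prune
        N17 x:[38/3,44/3] y:[23/2,16] z:[21/2,15] -> hit [38/3,44/3] leaf, test {P15@t=13, P18(miss)}
  N15 x:[7,20] y:[13/2,47/2] z:[0,19/2] -> hit [7,19/2], descend [2, 22]
    N2 x:[7,44/3] y:[13/2,47/2] z:[5/2,19/2] -> hit [7,19/2], descend [8, 11]
      N8 x:[7,44/3] y:[13/2,19/2] z:[5/2,19/2] -> hit [7,19/2], descend [10, 21]
        N10 x:[7,9] y:[7,19/2] z:[4,13/2] -> miss, prune
        N21 x:[37/3,44/3] y:[13/2,9] z:[5/2,19/2] -> miss, prune
      N11 x:[9,40/3] y:[16,47/2] z:[3,9] -> miss, prune
    N22 x:[18,20] y:[11,43/2] z:[0,8] -> miss, prune

Summary -> nodes [0, 14, 1, 9, 5, 24, 20, 19, 13, 23, 7, 17, 15, 2, 8, 10, 21, 11, 22]; box-tests=19; leaf-entries=1; first=P15

== RESULT ==
19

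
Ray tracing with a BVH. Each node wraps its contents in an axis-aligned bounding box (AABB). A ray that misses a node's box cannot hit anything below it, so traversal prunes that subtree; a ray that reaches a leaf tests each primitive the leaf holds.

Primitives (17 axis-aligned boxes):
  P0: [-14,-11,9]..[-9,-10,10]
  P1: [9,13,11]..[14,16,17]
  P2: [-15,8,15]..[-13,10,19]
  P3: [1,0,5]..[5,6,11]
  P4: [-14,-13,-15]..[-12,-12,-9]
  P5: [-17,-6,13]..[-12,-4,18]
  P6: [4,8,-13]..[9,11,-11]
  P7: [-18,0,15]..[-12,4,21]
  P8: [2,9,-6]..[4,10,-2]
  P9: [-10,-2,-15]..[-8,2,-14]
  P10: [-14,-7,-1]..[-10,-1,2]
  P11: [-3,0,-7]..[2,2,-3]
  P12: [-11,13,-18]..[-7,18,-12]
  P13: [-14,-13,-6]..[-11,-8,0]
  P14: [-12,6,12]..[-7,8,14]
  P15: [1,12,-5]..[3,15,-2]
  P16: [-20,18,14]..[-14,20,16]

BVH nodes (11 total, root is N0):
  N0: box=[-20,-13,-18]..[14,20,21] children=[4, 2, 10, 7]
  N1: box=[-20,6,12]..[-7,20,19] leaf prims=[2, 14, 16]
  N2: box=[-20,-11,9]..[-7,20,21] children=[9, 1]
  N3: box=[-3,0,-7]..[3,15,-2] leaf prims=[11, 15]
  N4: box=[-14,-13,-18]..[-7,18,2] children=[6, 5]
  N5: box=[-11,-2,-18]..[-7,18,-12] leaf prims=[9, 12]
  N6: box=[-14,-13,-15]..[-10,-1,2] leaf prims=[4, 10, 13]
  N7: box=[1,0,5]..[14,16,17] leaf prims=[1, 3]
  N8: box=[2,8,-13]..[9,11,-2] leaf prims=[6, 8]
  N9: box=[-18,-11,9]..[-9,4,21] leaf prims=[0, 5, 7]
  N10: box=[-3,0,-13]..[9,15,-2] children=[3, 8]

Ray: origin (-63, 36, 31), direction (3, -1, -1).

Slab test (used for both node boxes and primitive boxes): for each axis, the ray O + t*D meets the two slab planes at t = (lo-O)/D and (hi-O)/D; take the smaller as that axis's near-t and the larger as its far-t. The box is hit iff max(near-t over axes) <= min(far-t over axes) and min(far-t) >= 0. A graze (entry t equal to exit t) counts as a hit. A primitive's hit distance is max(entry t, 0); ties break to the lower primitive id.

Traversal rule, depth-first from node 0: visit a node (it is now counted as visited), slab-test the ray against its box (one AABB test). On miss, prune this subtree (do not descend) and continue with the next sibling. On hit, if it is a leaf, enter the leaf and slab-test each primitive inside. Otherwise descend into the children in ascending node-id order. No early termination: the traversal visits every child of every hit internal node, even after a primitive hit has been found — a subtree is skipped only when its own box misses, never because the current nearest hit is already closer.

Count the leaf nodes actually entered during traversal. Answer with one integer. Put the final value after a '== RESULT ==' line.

Walk:
N0 x:[43/3,77/3] y:[16,49] z:[10,49] -> hit [16,77/3], descend [2, 4, 7, 10]
  N2 x:[43/3,56/3] y:[16,47] z:[10,22] -> hit [16,56/3], descend [1, 9]
    N1 x:[43/3,56/3] y:[16,30] z:[12,19] -> hit [16,56/3] leaf, test {P2(miss), P14(miss), P16@t=16}
    N9 x:[15,18] y:[32,47] z:[10,22] -> miss, prune
  N4 x:[49/3,56/3] y:[18,49] z:[29,49] -> miss, prune
  N7 x:[64/3,77/3] y:[20,36] z:[14,26] -> hit [64/3,77/3] leaf, test {P1(miss), P3(miss)}
  N10 x:[20,24] y:[21,36] z:[33,44] -> miss, prune

order=[0, 2, 1, 9, 4, 7, 10]  |boxes|=7  |leaves|=2  hit=P16

== RESULT ==
2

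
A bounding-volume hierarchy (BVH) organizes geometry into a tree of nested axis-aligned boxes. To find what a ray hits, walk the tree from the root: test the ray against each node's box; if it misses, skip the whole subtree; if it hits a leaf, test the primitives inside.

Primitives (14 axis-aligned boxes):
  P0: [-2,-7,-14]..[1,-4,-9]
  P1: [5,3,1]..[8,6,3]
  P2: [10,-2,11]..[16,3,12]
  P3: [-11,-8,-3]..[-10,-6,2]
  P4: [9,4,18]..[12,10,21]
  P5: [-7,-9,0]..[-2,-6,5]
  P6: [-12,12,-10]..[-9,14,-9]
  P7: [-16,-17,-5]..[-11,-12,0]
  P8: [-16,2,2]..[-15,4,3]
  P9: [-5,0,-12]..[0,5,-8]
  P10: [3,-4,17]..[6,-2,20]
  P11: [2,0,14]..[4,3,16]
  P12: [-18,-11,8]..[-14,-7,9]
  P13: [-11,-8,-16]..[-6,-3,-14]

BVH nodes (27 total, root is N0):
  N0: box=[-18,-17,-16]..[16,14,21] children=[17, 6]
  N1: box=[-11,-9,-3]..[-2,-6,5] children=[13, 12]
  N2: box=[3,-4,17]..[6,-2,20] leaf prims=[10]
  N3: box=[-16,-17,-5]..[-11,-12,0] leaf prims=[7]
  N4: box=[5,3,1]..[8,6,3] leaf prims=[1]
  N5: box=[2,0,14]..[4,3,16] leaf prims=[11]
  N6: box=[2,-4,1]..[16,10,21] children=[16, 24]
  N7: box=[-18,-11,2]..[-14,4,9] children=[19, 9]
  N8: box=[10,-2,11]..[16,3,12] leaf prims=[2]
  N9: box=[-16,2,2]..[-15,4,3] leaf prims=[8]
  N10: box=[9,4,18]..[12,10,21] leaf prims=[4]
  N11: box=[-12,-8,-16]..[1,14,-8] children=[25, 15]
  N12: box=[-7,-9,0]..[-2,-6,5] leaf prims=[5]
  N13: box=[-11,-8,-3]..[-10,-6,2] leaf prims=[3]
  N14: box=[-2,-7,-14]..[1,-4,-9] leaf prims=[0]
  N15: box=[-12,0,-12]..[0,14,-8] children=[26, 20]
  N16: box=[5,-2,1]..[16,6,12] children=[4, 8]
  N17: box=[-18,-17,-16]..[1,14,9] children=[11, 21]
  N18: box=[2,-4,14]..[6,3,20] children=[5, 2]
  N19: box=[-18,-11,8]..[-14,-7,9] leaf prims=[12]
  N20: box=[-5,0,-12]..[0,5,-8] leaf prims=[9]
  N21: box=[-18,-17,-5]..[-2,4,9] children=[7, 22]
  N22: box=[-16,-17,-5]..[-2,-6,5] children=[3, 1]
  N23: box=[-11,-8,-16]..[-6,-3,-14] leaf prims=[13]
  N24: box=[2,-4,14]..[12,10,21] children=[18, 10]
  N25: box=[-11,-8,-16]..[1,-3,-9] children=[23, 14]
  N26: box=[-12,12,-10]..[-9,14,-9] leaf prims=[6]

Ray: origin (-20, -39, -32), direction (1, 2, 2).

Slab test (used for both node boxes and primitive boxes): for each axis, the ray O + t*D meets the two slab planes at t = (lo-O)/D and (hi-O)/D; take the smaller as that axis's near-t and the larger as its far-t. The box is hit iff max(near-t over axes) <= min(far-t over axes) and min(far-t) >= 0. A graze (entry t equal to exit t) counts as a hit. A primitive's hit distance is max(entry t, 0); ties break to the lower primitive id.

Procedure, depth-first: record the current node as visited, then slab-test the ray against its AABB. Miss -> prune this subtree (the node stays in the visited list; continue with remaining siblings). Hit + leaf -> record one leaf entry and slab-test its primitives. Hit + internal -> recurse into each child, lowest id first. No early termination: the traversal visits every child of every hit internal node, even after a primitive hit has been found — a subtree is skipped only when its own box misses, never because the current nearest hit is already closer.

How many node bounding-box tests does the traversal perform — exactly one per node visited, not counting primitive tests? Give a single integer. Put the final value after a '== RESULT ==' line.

Trace the traversal:
N0 x:[2,36] y:[11,53/2] z:[8,53/2] -> hit [11,53/2], descend [6, 17]
  N6 x:[22,36] y:[35/2,49/2] z:[33/2,53/2] -> hit [22,49/2], descend [16, 24]
    N16 x:[25,36] y:[37/2,45/2] z:[33/2,22] -> miss, prune
    N24 x:[22,32] y:[35/2,49/2] z:[23,53/2] -> hit [23,49/2], descend [10, 18]
      N10 x:[29,32] y:[43/2,49/2] z:[25,53/2] -> miss, prune
      N18 x:[22,26] y:[35/2,21] z:[23,26] -> miss, prune
  N17 x:[2,21] y:[11,53/2] z:[8,41/2] -> hit [11,41/2], descend [11, 21]
    N11 x:[8,21] y:[31/2,53/2] z:[8,12] -> miss, prune
    N21 x:[2,18] y:[11,43/2] z:[27/2,41/2] -> hit [27/2,18], descend [7, 22]
      N7 x:[2,6] y:[14,43/2] z:[17,41/2] -> miss, prune
      N22 x:[4,18] y:[11,33/2] z:[27/2,37/2] -> hit [27/2,33/2], descend [1, 3]
        N1 x:[9,18] y:[15,33/2] z:[29/2,37/2] -> hit [15,33/2], descend [12, 13]
          N12 x:[13,18] y:[15,33/2] z:[16,37/2] -> hit [16,33/2] leaf, test {P5@t=16}
          N13 x:[9,10] y:[31/2,33/2] z:[29/2,17] -> miss, prune
        N3 x:[4,9] y:[11,27/2] z:[27/2,16] -> miss, prune

order=[0, 6, 16, 24, 10, 18, 17, 11, 21, 7, 22, 1, 12, 13, 3]  |boxes|=15  |leaves|=1  hit=P5

== RESULT ==
15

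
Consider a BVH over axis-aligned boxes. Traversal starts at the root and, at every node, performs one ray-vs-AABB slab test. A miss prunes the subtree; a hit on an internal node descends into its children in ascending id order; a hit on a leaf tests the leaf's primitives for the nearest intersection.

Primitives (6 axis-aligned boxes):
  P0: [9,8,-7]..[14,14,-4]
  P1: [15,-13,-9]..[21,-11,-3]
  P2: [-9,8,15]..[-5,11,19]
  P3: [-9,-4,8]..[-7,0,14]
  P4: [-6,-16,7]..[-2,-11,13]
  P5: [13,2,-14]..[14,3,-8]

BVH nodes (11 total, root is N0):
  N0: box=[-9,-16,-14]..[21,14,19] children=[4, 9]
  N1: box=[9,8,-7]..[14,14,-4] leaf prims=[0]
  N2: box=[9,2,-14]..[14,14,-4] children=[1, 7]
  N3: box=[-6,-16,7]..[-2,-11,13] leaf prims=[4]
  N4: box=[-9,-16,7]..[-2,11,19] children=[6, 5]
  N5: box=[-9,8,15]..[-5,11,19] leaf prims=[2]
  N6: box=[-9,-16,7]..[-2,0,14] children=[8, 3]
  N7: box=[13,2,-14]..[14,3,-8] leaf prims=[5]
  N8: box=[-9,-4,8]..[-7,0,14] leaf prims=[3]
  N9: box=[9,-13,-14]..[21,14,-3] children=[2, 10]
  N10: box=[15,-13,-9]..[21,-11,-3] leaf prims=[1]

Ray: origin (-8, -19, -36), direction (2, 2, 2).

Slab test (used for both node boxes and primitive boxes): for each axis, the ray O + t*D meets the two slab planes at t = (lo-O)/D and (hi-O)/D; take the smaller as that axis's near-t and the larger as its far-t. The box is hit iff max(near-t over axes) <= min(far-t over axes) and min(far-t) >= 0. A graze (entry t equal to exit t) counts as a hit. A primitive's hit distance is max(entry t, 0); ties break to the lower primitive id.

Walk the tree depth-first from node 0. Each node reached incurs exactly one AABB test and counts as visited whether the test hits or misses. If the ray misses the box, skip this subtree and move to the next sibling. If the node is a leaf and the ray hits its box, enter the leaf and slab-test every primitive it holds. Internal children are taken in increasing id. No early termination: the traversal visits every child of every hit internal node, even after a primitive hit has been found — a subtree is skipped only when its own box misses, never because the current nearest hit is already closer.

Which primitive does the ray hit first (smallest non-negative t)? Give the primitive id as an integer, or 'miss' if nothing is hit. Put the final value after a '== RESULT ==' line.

Traverse from the root:
N0 x:[-1/2,29/2] y:[3/2,33/2] z:[11,55/2] -> hit [11,29/2], descend [4, 9]
  N4 x:[-1/2,3] y:[3/2,15] z:[43/2,55/2] -> miss, prune
  N9 x:[17/2,29/2] y:[3,33/2] z:[11,33/2] -> hit [11,29/2], descend [2, 10]
    N2 x:[17/2,11] y:[21/2,33/2] z:[11,16] -> hit [11,11], descend [1, 7]
      N1 x:[17/2,11] y:[27/2,33/2] z:[29/2,16] -> miss, prune
      N7 x:[21/2,11] y:[21/2,11] z:[11,14] -> hit [11,11] leaf, test {P5@t=11}
    N10 x:[23/2,29/2] y:[3,4] z:[27/2,33/2] -> miss, prune

order=[0, 4, 9, 2, 1, 7, 10]  |boxes|=7  |leaves|=1  hit=P5

== RESULT ==
5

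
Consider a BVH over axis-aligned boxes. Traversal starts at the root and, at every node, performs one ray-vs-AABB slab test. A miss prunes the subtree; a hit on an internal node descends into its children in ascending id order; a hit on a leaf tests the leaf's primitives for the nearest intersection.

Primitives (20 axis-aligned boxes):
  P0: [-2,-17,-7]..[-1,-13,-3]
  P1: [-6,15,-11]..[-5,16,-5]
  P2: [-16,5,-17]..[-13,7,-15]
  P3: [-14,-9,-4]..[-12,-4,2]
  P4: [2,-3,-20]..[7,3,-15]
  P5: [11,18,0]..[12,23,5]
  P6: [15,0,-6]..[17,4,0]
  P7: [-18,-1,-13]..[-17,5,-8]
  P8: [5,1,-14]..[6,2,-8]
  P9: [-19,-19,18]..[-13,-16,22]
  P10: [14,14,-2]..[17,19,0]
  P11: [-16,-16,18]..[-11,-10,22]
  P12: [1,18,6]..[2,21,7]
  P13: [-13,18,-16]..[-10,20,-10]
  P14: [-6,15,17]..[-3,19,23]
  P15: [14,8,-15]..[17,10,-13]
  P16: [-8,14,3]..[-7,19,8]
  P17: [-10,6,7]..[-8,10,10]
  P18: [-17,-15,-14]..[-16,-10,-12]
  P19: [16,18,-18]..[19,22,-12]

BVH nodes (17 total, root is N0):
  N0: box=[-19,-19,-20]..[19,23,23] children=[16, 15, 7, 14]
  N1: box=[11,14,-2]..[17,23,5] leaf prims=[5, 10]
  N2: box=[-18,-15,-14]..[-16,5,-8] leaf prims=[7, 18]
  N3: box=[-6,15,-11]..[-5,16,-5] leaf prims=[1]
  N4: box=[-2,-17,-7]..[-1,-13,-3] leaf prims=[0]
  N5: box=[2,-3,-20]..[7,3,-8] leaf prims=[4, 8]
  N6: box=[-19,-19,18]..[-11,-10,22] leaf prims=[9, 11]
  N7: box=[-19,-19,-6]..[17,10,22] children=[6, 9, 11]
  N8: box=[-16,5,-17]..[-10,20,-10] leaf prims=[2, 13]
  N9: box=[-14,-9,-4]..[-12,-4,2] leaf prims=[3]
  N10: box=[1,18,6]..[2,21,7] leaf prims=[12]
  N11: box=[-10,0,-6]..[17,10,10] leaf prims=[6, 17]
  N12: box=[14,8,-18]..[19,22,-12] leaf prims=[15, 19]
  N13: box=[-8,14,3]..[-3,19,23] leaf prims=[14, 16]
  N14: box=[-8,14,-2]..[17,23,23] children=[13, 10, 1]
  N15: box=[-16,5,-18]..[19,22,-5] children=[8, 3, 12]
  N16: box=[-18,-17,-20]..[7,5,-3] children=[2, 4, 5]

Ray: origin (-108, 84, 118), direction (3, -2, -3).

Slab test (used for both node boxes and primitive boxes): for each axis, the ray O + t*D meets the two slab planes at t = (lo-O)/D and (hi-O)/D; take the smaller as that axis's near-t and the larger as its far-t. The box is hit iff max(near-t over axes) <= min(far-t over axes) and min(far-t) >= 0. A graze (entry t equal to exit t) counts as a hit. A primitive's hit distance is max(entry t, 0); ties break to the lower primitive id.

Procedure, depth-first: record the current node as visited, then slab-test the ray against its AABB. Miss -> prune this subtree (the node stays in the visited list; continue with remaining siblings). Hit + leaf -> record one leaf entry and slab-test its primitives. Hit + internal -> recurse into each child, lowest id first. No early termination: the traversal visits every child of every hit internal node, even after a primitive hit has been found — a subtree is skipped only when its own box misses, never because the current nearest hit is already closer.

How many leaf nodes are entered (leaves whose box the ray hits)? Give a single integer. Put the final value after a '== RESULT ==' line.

Traverse from the root:
N0 x:[89/3,127/3] y:[61/2,103/2] z:[95/3,46] -> hit [95/3,127/3], descend [7, 14, 15, 16]
  N7 x:[89/3,125/3] y:[37,103/2] z:[32,124/3] -> hit [37,124/3], descend [6, 9, 11]
    N6 x:[89/3,97/3] y:[47,103/2] z:[32,100/3] -> miss, prune
    N9 x:[94/3,32] y:[44,93/2] z:[116/3,122/3] -> miss, prune
    N11 x:[98/3,125/3] y:[37,42] z:[36,124/3] -> hit [37,124/3] leaf, test {P6@t=41, P17(miss)}
  N14 x:[100/3,125/3] y:[61/2,35] z:[95/3,40] -> hit [100/3,35], descend [1, 10, 13]
    N1 x:[119/3,125/3] y:[61/2,35] z:[113/3,40] -> miss, prune
    N10 x:[109/3,110/3] y:[63/2,33] z:[37,112/3] -> miss, prune
    N13 x:[100/3,35] y:[65/2,35] z:[95/3,115/3] -> hit [100/3,35] leaf, test {P14(miss), P16(miss)}
  N15 x:[92/3,127/3] y:[31,79/2] z:[41,136/3] -> miss, prune
  N16 x:[30,115/3] y:[79/2,101/2] z:[121/3,46] -> miss, prune

Visited [0, 7, 6, 9, 11, 14, 1, 10, 13, 15, 16]. Tests: 11 box, 2 leaf. Nearest: P6.

== RESULT ==
2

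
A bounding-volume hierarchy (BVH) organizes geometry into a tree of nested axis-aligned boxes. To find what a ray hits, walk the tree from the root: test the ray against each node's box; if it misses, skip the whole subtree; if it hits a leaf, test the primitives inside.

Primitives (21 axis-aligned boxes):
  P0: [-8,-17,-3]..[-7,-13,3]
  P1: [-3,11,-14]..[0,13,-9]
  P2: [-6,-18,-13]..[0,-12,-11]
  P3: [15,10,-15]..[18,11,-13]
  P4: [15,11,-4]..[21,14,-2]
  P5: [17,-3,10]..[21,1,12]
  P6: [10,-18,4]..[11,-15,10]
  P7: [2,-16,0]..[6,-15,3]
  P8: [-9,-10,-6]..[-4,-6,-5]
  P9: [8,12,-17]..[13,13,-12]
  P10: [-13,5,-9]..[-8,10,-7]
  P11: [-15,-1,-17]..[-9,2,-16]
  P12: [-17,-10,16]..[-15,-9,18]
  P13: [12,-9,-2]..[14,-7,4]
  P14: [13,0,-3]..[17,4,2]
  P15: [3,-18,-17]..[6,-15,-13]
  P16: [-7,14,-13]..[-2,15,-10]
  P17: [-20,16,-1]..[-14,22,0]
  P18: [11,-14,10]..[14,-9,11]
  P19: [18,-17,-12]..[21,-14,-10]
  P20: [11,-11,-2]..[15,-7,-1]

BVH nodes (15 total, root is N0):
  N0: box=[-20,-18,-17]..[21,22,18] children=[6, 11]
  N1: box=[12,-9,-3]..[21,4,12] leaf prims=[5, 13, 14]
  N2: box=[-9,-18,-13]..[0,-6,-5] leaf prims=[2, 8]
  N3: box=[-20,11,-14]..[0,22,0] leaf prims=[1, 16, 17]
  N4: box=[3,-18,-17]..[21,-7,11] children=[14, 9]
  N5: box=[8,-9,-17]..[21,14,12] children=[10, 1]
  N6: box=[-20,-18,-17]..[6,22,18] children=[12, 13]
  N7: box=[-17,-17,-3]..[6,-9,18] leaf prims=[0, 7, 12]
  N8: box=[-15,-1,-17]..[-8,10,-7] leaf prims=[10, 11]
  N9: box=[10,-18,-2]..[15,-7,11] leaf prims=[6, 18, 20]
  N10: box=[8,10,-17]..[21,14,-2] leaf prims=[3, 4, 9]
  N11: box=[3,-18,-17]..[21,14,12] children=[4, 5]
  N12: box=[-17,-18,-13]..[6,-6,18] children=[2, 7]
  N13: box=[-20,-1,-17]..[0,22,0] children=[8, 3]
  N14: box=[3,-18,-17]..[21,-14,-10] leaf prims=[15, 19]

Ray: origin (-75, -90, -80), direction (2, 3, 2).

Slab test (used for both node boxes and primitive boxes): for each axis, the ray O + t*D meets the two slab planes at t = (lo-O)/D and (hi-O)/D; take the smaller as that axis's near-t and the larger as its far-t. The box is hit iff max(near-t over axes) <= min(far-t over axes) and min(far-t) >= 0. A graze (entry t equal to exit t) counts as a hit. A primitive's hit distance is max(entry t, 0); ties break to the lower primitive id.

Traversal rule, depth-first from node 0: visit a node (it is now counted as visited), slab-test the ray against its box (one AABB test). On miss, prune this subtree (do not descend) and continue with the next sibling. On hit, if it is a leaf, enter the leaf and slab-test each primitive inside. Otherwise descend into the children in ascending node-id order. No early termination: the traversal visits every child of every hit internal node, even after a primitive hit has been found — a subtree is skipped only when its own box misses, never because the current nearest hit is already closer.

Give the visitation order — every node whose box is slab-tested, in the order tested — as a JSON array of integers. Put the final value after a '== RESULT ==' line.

Traverse from the root:
N0 x:[55/2,48] y:[24,112/3] z:[63/2,49] -> hit [63/2,112/3], descend [6, 11]
  N6 x:[55/2,81/2] y:[24,112/3] z:[63/2,49] -> hit [63/2,112/3], descend [12, 13]
    N12 x:[29,81/2] y:[24,28] z:[67/2,49] -> miss, prune
    N13 x:[55/2,75/2] y:[89/3,112/3] z:[63/2,40] -> hit [63/2,112/3], descend [3, 8]
      N3 x:[55/2,75/2] y:[101/3,112/3] z:[33,40] -> hit [101/3,112/3] leaf, test {P1(miss), P16@t=104/3, P17(miss)}
      N8 x:[30,67/2] y:[89/3,100/3] z:[63/2,73/2] -> hit [63/2,100/3] leaf, test {P10(miss), P11(miss)}
  N11 x:[39,48] y:[24,104/3] z:[63/2,46] -> miss, prune

Summary -> nodes [0, 6, 12, 13, 3, 8, 11]; box-tests=7; leaf-entries=2; first=P16

== RESULT ==
[0, 6, 12, 13, 3, 8, 11]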